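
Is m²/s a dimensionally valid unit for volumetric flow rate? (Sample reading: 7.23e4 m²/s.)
No

volumetric flow rate has SI base units: m^3 / s
m²/s does NOT reduce to m^3 / s; a valid unit for volumetric flow rate would be e.g. m³/s.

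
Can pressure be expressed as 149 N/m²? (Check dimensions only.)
Yes

pressure has SI base units: kg / (m * s^2)
N/m² reduces to the same SI base units, so it is a valid unit for pressure.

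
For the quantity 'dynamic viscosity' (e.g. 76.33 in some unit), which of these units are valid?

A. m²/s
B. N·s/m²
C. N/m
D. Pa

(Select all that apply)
B

dynamic viscosity has SI base units: kg / (m * s)

Checking each option against kg / (m * s):
  A. m²/s: ✗ does not match
  B. N·s/m²: ✓ matches
  C. N/m: ✗ does not match
  D. Pa: ✗ does not match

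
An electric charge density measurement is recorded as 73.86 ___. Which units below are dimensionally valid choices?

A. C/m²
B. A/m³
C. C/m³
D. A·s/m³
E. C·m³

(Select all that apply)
C, D

electric charge density has SI base units: A * s / m^3

Checking each option against A * s / m^3:
  A. C/m²: ✗ does not match
  B. A/m³: ✗ does not match
  C. C/m³: ✓ matches
  D. A·s/m³: ✓ matches
  E. C·m³: ✗ does not match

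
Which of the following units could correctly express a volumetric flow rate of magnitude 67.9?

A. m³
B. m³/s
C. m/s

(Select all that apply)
B

volumetric flow rate has SI base units: m^3 / s

Checking each option against m^3 / s:
  A. m³: ✗ does not match
  B. m³/s: ✓ matches
  C. m/s: ✗ does not match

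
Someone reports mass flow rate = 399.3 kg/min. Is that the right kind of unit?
Yes

mass flow rate has SI base units: kg / s
kg/min reduces to the same SI base units, so it is a valid unit for mass flow rate.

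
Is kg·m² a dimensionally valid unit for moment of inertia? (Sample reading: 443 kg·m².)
Yes

moment of inertia has SI base units: kg * m^2
kg·m² reduces to the same SI base units, so it is a valid unit for moment of inertia.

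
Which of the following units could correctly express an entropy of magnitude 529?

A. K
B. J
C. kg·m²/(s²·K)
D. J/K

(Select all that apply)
C, D

entropy has SI base units: kg * m^2 / (s^2 * K)

Checking each option against kg * m^2 / (s^2 * K):
  A. K: ✗ does not match
  B. J: ✗ does not match
  C. kg·m²/(s²·K): ✓ matches
  D. J/K: ✓ matches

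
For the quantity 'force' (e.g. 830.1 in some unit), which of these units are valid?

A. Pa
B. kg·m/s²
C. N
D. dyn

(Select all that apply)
B, C, D

force has SI base units: kg * m / s^2

Checking each option against kg * m / s^2:
  A. Pa: ✗ does not match
  B. kg·m/s²: ✓ matches
  C. N: ✓ matches
  D. dyn: ✓ matches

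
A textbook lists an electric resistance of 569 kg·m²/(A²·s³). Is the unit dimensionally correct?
Yes

electric resistance has SI base units: kg * m^2 / (A^2 * s^3)
kg·m²/(A²·s³) reduces to the same SI base units, so it is a valid unit for electric resistance.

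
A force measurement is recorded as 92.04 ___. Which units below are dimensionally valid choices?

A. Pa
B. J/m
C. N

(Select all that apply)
B, C

force has SI base units: kg * m / s^2

Checking each option against kg * m / s^2:
  A. Pa: ✗ does not match
  B. J/m: ✓ matches
  C. N: ✓ matches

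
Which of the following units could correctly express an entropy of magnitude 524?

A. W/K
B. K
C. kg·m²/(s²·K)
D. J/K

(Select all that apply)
C, D

entropy has SI base units: kg * m^2 / (s^2 * K)

Checking each option against kg * m^2 / (s^2 * K):
  A. W/K: ✗ does not match
  B. K: ✗ does not match
  C. kg·m²/(s²·K): ✓ matches
  D. J/K: ✓ matches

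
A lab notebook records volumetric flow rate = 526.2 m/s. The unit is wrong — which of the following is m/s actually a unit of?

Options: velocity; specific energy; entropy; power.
velocity

volumetric flow rate should have units dimensionally equivalent to m^3 / s (e.g. m³/s).
The given unit 'm/s' reduces to m / s. Of the listed options, that is the dimensionality of velocity.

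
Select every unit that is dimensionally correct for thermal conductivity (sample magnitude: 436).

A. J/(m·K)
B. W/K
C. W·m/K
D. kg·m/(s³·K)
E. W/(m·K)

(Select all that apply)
D, E

thermal conductivity has SI base units: kg * m / (s^3 * K)

Checking each option against kg * m / (s^3 * K):
  A. J/(m·K): ✗ does not match
  B. W/K: ✗ does not match
  C. W·m/K: ✗ does not match
  D. kg·m/(s³·K): ✓ matches
  E. W/(m·K): ✓ matches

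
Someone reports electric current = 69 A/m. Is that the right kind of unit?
No

electric current has SI base units: A
A/m does NOT reduce to A; a valid unit for electric current would be e.g. A.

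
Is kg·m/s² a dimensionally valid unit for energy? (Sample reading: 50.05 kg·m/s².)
No

energy has SI base units: kg * m^2 / s^2
kg·m/s² does NOT reduce to kg * m^2 / s^2; a valid unit for energy would be e.g. J.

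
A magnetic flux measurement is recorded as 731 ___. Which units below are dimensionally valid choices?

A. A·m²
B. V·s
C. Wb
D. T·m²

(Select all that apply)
B, C, D

magnetic flux has SI base units: kg * m^2 / (A * s^2)

Checking each option against kg * m^2 / (A * s^2):
  A. A·m²: ✗ does not match
  B. V·s: ✓ matches
  C. Wb: ✓ matches
  D. T·m²: ✓ matches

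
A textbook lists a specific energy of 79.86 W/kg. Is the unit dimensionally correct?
No

specific energy has SI base units: m^2 / s^2
W/kg does NOT reduce to m^2 / s^2; a valid unit for specific energy would be e.g. J/kg.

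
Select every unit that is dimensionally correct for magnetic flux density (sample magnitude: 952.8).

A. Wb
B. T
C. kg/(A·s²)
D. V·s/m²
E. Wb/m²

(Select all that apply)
B, C, D, E

magnetic flux density has SI base units: kg / (A * s^2)

Checking each option against kg / (A * s^2):
  A. Wb: ✗ does not match
  B. T: ✓ matches
  C. kg/(A·s²): ✓ matches
  D. V·s/m²: ✓ matches
  E. Wb/m²: ✓ matches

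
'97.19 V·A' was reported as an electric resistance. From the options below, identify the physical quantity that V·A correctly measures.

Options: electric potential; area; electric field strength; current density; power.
power

electric resistance should have units dimensionally equivalent to kg * m^2 / (A^2 * s^3) (e.g. Ω).
The given unit 'V·A' reduces to kg * m^2 / s^3. Of the listed options, that is the dimensionality of power.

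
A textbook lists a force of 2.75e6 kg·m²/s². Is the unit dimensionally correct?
No

force has SI base units: kg * m / s^2
kg·m²/s² does NOT reduce to kg * m / s^2; a valid unit for force would be e.g. N.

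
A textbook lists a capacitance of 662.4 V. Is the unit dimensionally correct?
No

capacitance has SI base units: A^2 * s^4 / (kg * m^2)
V does NOT reduce to A^2 * s^4 / (kg * m^2); a valid unit for capacitance would be e.g. F.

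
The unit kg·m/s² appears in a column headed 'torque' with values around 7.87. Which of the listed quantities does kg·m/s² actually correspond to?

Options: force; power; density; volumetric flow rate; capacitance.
force

torque should have units dimensionally equivalent to kg * m^2 / s^2 (e.g. N·m).
The given unit 'kg·m/s²' reduces to kg * m / s^2. Of the listed options, that is the dimensionality of force.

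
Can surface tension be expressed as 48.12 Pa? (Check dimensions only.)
No

surface tension has SI base units: kg / s^2
Pa does NOT reduce to kg / s^2; a valid unit for surface tension would be e.g. N/m.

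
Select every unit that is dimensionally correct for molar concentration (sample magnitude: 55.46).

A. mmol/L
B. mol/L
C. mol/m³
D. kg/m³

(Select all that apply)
A, B, C

molar concentration has SI base units: mol / m^3

Checking each option against mol / m^3:
  A. mmol/L: ✓ matches
  B. mol/L: ✓ matches
  C. mol/m³: ✓ matches
  D. kg/m³: ✗ does not match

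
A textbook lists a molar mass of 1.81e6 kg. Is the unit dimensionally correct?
No

molar mass has SI base units: kg / mol
kg does NOT reduce to kg / mol; a valid unit for molar mass would be e.g. kg/mol.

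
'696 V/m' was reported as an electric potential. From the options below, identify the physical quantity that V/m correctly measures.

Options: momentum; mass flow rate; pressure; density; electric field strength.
electric field strength

electric potential should have units dimensionally equivalent to kg * m^2 / (A * s^3) (e.g. V).
The given unit 'V/m' reduces to kg * m / (A * s^3). Of the listed options, that is the dimensionality of electric field strength.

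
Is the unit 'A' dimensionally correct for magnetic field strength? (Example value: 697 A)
No

magnetic field strength has SI base units: A / m
A does NOT reduce to A / m; a valid unit for magnetic field strength would be e.g. A/m.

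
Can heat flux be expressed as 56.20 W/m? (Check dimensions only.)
No

heat flux has SI base units: kg / s^3
W/m does NOT reduce to kg / s^3; a valid unit for heat flux would be e.g. W/m².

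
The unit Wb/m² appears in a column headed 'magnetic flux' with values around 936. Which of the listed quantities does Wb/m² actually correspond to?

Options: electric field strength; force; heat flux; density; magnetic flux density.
magnetic flux density

magnetic flux should have units dimensionally equivalent to kg * m^2 / (A * s^2) (e.g. Wb).
The given unit 'Wb/m²' reduces to kg / (A * s^2). Of the listed options, that is the dimensionality of magnetic flux density.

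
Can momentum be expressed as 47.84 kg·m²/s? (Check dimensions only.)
No

momentum has SI base units: kg * m / s
kg·m²/s does NOT reduce to kg * m / s; a valid unit for momentum would be e.g. kg·m/s.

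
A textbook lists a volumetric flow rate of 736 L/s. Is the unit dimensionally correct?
Yes

volumetric flow rate has SI base units: m^3 / s
L/s reduces to the same SI base units, so it is a valid unit for volumetric flow rate.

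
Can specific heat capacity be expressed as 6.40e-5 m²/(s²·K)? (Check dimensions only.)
Yes

specific heat capacity has SI base units: m^2 / (s^2 * K)
m²/(s²·K) reduces to the same SI base units, so it is a valid unit for specific heat capacity.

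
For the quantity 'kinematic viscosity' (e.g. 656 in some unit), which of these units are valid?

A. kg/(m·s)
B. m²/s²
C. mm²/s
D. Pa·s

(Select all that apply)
C

kinematic viscosity has SI base units: m^2 / s

Checking each option against m^2 / s:
  A. kg/(m·s): ✗ does not match
  B. m²/s²: ✗ does not match
  C. mm²/s: ✓ matches
  D. Pa·s: ✗ does not match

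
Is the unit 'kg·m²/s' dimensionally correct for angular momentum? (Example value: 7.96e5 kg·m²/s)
Yes

angular momentum has SI base units: kg * m^2 / s
kg·m²/s reduces to the same SI base units, so it is a valid unit for angular momentum.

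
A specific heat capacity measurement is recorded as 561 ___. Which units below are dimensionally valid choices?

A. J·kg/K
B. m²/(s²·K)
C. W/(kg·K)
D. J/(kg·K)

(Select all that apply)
B, D

specific heat capacity has SI base units: m^2 / (s^2 * K)

Checking each option against m^2 / (s^2 * K):
  A. J·kg/K: ✗ does not match
  B. m²/(s²·K): ✓ matches
  C. W/(kg·K): ✗ does not match
  D. J/(kg·K): ✓ matches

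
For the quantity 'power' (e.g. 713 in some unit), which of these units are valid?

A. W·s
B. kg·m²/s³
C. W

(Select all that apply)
B, C

power has SI base units: kg * m^2 / s^3

Checking each option against kg * m^2 / s^3:
  A. W·s: ✗ does not match
  B. kg·m²/s³: ✓ matches
  C. W: ✓ matches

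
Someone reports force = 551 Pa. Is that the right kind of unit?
No

force has SI base units: kg * m / s^2
Pa does NOT reduce to kg * m / s^2; a valid unit for force would be e.g. N.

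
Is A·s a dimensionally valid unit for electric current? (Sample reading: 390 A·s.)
No

electric current has SI base units: A
A·s does NOT reduce to A; a valid unit for electric current would be e.g. A.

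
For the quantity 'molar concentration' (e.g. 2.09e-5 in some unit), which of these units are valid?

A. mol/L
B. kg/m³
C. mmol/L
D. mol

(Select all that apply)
A, C

molar concentration has SI base units: mol / m^3

Checking each option against mol / m^3:
  A. mol/L: ✓ matches
  B. kg/m³: ✗ does not match
  C. mmol/L: ✓ matches
  D. mol: ✗ does not match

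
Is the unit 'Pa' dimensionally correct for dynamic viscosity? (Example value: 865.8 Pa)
No

dynamic viscosity has SI base units: kg / (m * s)
Pa does NOT reduce to kg / (m * s); a valid unit for dynamic viscosity would be e.g. Pa·s.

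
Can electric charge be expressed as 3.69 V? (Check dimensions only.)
No

electric charge has SI base units: A * s
V does NOT reduce to A * s; a valid unit for electric charge would be e.g. C.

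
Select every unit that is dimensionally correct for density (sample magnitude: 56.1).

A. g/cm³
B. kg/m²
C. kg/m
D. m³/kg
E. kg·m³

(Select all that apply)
A

density has SI base units: kg / m^3

Checking each option against kg / m^3:
  A. g/cm³: ✓ matches
  B. kg/m²: ✗ does not match
  C. kg/m: ✗ does not match
  D. m³/kg: ✗ does not match
  E. kg·m³: ✗ does not match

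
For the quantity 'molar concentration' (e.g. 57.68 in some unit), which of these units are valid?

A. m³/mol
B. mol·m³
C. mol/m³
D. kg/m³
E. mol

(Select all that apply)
C

molar concentration has SI base units: mol / m^3

Checking each option against mol / m^3:
  A. m³/mol: ✗ does not match
  B. mol·m³: ✗ does not match
  C. mol/m³: ✓ matches
  D. kg/m³: ✗ does not match
  E. mol: ✗ does not match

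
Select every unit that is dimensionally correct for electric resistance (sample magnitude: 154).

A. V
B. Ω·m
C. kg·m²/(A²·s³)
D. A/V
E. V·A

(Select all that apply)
C

electric resistance has SI base units: kg * m^2 / (A^2 * s^3)

Checking each option against kg * m^2 / (A^2 * s^3):
  A. V: ✗ does not match
  B. Ω·m: ✗ does not match
  C. kg·m²/(A²·s³): ✓ matches
  D. A/V: ✗ does not match
  E. V·A: ✗ does not match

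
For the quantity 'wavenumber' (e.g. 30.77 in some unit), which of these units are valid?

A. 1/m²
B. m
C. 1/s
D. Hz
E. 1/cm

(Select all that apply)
E

wavenumber has SI base units: 1 / m

Checking each option against 1 / m:
  A. 1/m²: ✗ does not match
  B. m: ✗ does not match
  C. 1/s: ✗ does not match
  D. Hz: ✗ does not match
  E. 1/cm: ✓ matches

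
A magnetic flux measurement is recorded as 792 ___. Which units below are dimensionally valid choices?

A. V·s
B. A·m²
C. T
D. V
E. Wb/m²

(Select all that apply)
A

magnetic flux has SI base units: kg * m^2 / (A * s^2)

Checking each option against kg * m^2 / (A * s^2):
  A. V·s: ✓ matches
  B. A·m²: ✗ does not match
  C. T: ✗ does not match
  D. V: ✗ does not match
  E. Wb/m²: ✗ does not match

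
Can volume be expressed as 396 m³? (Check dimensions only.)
Yes

volume has SI base units: m^3
m³ reduces to the same SI base units, so it is a valid unit for volume.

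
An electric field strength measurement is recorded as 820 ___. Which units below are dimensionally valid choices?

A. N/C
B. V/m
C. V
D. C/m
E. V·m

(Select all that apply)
A, B

electric field strength has SI base units: kg * m / (A * s^3)

Checking each option against kg * m / (A * s^3):
  A. N/C: ✓ matches
  B. V/m: ✓ matches
  C. V: ✗ does not match
  D. C/m: ✗ does not match
  E. V·m: ✗ does not match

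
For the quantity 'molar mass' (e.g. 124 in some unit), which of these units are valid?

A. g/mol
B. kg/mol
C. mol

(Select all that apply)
A, B

molar mass has SI base units: kg / mol

Checking each option against kg / mol:
  A. g/mol: ✓ matches
  B. kg/mol: ✓ matches
  C. mol: ✗ does not match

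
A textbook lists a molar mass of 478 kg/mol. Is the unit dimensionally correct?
Yes

molar mass has SI base units: kg / mol
kg/mol reduces to the same SI base units, so it is a valid unit for molar mass.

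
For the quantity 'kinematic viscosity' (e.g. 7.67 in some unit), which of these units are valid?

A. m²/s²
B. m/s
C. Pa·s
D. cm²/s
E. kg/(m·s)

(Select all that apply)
D

kinematic viscosity has SI base units: m^2 / s

Checking each option against m^2 / s:
  A. m²/s²: ✗ does not match
  B. m/s: ✗ does not match
  C. Pa·s: ✗ does not match
  D. cm²/s: ✓ matches
  E. kg/(m·s): ✗ does not match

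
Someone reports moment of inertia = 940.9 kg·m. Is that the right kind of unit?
No

moment of inertia has SI base units: kg * m^2
kg·m does NOT reduce to kg * m^2; a valid unit for moment of inertia would be e.g. kg·m².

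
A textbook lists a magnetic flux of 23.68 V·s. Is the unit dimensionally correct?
Yes

magnetic flux has SI base units: kg * m^2 / (A * s^2)
V·s reduces to the same SI base units, so it is a valid unit for magnetic flux.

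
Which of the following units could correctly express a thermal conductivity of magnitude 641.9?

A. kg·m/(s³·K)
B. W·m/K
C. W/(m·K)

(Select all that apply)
A, C

thermal conductivity has SI base units: kg * m / (s^3 * K)

Checking each option against kg * m / (s^3 * K):
  A. kg·m/(s³·K): ✓ matches
  B. W·m/K: ✗ does not match
  C. W/(m·K): ✓ matches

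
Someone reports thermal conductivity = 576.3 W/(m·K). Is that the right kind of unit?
Yes

thermal conductivity has SI base units: kg * m / (s^3 * K)
W/(m·K) reduces to the same SI base units, so it is a valid unit for thermal conductivity.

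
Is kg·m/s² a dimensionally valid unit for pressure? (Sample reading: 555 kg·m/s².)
No

pressure has SI base units: kg / (m * s^2)
kg·m/s² does NOT reduce to kg / (m * s^2); a valid unit for pressure would be e.g. Pa.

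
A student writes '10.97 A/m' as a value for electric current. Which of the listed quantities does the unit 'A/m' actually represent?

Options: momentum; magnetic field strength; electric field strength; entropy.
magnetic field strength

electric current should have units dimensionally equivalent to A (e.g. A).
The given unit 'A/m' reduces to A / m. Of the listed options, that is the dimensionality of magnetic field strength.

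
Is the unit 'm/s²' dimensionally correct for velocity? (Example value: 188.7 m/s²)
No

velocity has SI base units: m / s
m/s² does NOT reduce to m / s; a valid unit for velocity would be e.g. m/s.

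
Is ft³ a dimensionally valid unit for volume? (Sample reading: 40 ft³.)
Yes

volume has SI base units: m^3
ft³ reduces to the same SI base units, so it is a valid unit for volume.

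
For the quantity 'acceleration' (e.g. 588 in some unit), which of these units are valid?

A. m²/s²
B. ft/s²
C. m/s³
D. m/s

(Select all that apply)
B

acceleration has SI base units: m / s^2

Checking each option against m / s^2:
  A. m²/s²: ✗ does not match
  B. ft/s²: ✓ matches
  C. m/s³: ✗ does not match
  D. m/s: ✗ does not match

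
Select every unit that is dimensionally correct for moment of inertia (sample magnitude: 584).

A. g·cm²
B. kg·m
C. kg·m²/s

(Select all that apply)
A

moment of inertia has SI base units: kg * m^2

Checking each option against kg * m^2:
  A. g·cm²: ✓ matches
  B. kg·m: ✗ does not match
  C. kg·m²/s: ✗ does not match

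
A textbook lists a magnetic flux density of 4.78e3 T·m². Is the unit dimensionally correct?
No

magnetic flux density has SI base units: kg / (A * s^2)
T·m² does NOT reduce to kg / (A * s^2); a valid unit for magnetic flux density would be e.g. T.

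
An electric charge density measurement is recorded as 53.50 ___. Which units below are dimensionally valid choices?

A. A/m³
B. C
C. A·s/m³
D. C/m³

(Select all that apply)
C, D

electric charge density has SI base units: A * s / m^3

Checking each option against A * s / m^3:
  A. A/m³: ✗ does not match
  B. C: ✗ does not match
  C. A·s/m³: ✓ matches
  D. C/m³: ✓ matches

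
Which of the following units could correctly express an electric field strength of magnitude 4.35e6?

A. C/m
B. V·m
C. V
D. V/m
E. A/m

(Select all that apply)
D

electric field strength has SI base units: kg * m / (A * s^3)

Checking each option against kg * m / (A * s^3):
  A. C/m: ✗ does not match
  B. V·m: ✗ does not match
  C. V: ✗ does not match
  D. V/m: ✓ matches
  E. A/m: ✗ does not match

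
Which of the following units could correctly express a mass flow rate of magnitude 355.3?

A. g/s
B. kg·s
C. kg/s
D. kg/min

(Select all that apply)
A, C, D

mass flow rate has SI base units: kg / s

Checking each option against kg / s:
  A. g/s: ✓ matches
  B. kg·s: ✗ does not match
  C. kg/s: ✓ matches
  D. kg/min: ✓ matches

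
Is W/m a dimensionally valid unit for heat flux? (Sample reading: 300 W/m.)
No

heat flux has SI base units: kg / s^3
W/m does NOT reduce to kg / s^3; a valid unit for heat flux would be e.g. W/m².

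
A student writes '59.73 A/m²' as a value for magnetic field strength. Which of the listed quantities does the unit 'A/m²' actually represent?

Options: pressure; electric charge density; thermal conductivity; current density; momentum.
current density

magnetic field strength should have units dimensionally equivalent to A / m (e.g. A/m).
The given unit 'A/m²' reduces to A / m^2. Of the listed options, that is the dimensionality of current density.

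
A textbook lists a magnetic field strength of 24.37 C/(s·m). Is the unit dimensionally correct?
Yes

magnetic field strength has SI base units: A / m
C/(s·m) reduces to the same SI base units, so it is a valid unit for magnetic field strength.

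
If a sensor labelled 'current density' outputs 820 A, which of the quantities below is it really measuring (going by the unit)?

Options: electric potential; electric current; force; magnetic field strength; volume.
electric current

current density should have units dimensionally equivalent to A / m^2 (e.g. A/m²).
The given unit 'A' reduces to A. Of the listed options, that is the dimensionality of electric current.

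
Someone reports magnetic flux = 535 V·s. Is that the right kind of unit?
Yes

magnetic flux has SI base units: kg * m^2 / (A * s^2)
V·s reduces to the same SI base units, so it is a valid unit for magnetic flux.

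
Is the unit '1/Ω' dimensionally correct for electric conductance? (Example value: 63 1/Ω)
Yes

electric conductance has SI base units: A^2 * s^3 / (kg * m^2)
1/Ω reduces to the same SI base units, so it is a valid unit for electric conductance.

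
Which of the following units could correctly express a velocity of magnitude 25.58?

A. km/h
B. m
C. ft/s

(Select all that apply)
A, C

velocity has SI base units: m / s

Checking each option against m / s:
  A. km/h: ✓ matches
  B. m: ✗ does not match
  C. ft/s: ✓ matches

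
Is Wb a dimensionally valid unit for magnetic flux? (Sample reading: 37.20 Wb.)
Yes

magnetic flux has SI base units: kg * m^2 / (A * s^2)
Wb reduces to the same SI base units, so it is a valid unit for magnetic flux.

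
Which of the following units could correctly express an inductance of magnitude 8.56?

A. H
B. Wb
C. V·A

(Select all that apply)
A

inductance has SI base units: kg * m^2 / (A^2 * s^2)

Checking each option against kg * m^2 / (A^2 * s^2):
  A. H: ✓ matches
  B. Wb: ✗ does not match
  C. V·A: ✗ does not match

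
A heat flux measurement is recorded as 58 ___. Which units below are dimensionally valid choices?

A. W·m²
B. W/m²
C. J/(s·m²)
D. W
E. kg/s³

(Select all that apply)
B, C, E

heat flux has SI base units: kg / s^3

Checking each option against kg / s^3:
  A. W·m²: ✗ does not match
  B. W/m²: ✓ matches
  C. J/(s·m²): ✓ matches
  D. W: ✗ does not match
  E. kg/s³: ✓ matches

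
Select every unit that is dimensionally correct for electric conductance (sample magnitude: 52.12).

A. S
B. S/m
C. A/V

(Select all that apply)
A, C

electric conductance has SI base units: A^2 * s^3 / (kg * m^2)

Checking each option against A^2 * s^3 / (kg * m^2):
  A. S: ✓ matches
  B. S/m: ✗ does not match
  C. A/V: ✓ matches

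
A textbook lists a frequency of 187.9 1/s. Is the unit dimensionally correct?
Yes

frequency has SI base units: 1 / s
1/s reduces to the same SI base units, so it is a valid unit for frequency.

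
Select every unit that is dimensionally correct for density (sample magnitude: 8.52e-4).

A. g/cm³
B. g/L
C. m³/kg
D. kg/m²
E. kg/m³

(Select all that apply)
A, B, E

density has SI base units: kg / m^3

Checking each option against kg / m^3:
  A. g/cm³: ✓ matches
  B. g/L: ✓ matches
  C. m³/kg: ✗ does not match
  D. kg/m²: ✗ does not match
  E. kg/m³: ✓ matches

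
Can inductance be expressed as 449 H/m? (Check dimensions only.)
No

inductance has SI base units: kg * m^2 / (A^2 * s^2)
H/m does NOT reduce to kg * m^2 / (A^2 * s^2); a valid unit for inductance would be e.g. H.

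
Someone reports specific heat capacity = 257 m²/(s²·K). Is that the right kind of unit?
Yes

specific heat capacity has SI base units: m^2 / (s^2 * K)
m²/(s²·K) reduces to the same SI base units, so it is a valid unit for specific heat capacity.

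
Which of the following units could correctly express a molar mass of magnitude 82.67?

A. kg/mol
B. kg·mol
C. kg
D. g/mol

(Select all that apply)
A, D

molar mass has SI base units: kg / mol

Checking each option against kg / mol:
  A. kg/mol: ✓ matches
  B. kg·mol: ✗ does not match
  C. kg: ✗ does not match
  D. g/mol: ✓ matches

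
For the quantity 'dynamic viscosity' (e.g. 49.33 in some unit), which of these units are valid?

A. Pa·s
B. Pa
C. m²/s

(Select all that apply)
A

dynamic viscosity has SI base units: kg / (m * s)

Checking each option against kg / (m * s):
  A. Pa·s: ✓ matches
  B. Pa: ✗ does not match
  C. m²/s: ✗ does not match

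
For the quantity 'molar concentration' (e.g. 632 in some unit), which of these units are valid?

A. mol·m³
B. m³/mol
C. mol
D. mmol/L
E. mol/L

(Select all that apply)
D, E

molar concentration has SI base units: mol / m^3

Checking each option against mol / m^3:
  A. mol·m³: ✗ does not match
  B. m³/mol: ✗ does not match
  C. mol: ✗ does not match
  D. mmol/L: ✓ matches
  E. mol/L: ✓ matches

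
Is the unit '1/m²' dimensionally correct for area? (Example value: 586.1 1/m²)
No

area has SI base units: m^2
1/m² does NOT reduce to m^2; a valid unit for area would be e.g. m².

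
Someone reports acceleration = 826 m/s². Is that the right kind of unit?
Yes

acceleration has SI base units: m / s^2
m/s² reduces to the same SI base units, so it is a valid unit for acceleration.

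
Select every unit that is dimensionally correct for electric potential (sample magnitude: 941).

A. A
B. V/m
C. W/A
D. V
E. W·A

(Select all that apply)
C, D

electric potential has SI base units: kg * m^2 / (A * s^3)

Checking each option against kg * m^2 / (A * s^3):
  A. A: ✗ does not match
  B. V/m: ✗ does not match
  C. W/A: ✓ matches
  D. V: ✓ matches
  E. W·A: ✗ does not match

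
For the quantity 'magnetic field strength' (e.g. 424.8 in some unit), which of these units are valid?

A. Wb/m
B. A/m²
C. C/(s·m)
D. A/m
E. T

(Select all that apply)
C, D

magnetic field strength has SI base units: A / m

Checking each option against A / m:
  A. Wb/m: ✗ does not match
  B. A/m²: ✗ does not match
  C. C/(s·m): ✓ matches
  D. A/m: ✓ matches
  E. T: ✗ does not match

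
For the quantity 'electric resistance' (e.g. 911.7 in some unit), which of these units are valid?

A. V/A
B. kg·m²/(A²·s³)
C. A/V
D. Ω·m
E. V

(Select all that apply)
A, B

electric resistance has SI base units: kg * m^2 / (A^2 * s^3)

Checking each option against kg * m^2 / (A^2 * s^3):
  A. V/A: ✓ matches
  B. kg·m²/(A²·s³): ✓ matches
  C. A/V: ✗ does not match
  D. Ω·m: ✗ does not match
  E. V: ✗ does not match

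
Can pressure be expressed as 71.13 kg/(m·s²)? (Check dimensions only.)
Yes

pressure has SI base units: kg / (m * s^2)
kg/(m·s²) reduces to the same SI base units, so it is a valid unit for pressure.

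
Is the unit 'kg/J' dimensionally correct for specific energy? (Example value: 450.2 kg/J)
No

specific energy has SI base units: m^2 / s^2
kg/J does NOT reduce to m^2 / s^2; a valid unit for specific energy would be e.g. J/kg.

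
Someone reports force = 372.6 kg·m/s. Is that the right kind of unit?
No

force has SI base units: kg * m / s^2
kg·m/s does NOT reduce to kg * m / s^2; a valid unit for force would be e.g. N.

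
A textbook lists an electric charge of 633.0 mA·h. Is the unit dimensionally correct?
Yes

electric charge has SI base units: A * s
mA·h reduces to the same SI base units, so it is a valid unit for electric charge.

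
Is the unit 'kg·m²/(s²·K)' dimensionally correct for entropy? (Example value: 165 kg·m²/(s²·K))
Yes

entropy has SI base units: kg * m^2 / (s^2 * K)
kg·m²/(s²·K) reduces to the same SI base units, so it is a valid unit for entropy.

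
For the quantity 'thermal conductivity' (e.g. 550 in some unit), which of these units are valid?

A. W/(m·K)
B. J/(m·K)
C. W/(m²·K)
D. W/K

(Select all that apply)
A

thermal conductivity has SI base units: kg * m / (s^3 * K)

Checking each option against kg * m / (s^3 * K):
  A. W/(m·K): ✓ matches
  B. J/(m·K): ✗ does not match
  C. W/(m²·K): ✗ does not match
  D. W/K: ✗ does not match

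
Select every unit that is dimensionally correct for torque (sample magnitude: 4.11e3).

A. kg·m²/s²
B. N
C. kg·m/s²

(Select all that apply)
A

torque has SI base units: kg * m^2 / s^2

Checking each option against kg * m^2 / s^2:
  A. kg·m²/s²: ✓ matches
  B. N: ✗ does not match
  C. kg·m/s²: ✗ does not match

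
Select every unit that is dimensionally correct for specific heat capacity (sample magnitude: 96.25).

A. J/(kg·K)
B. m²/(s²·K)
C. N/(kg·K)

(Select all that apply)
A, B

specific heat capacity has SI base units: m^2 / (s^2 * K)

Checking each option against m^2 / (s^2 * K):
  A. J/(kg·K): ✓ matches
  B. m²/(s²·K): ✓ matches
  C. N/(kg·K): ✗ does not match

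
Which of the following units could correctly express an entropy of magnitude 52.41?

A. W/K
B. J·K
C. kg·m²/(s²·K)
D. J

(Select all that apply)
C

entropy has SI base units: kg * m^2 / (s^2 * K)

Checking each option against kg * m^2 / (s^2 * K):
  A. W/K: ✗ does not match
  B. J·K: ✗ does not match
  C. kg·m²/(s²·K): ✓ matches
  D. J: ✗ does not match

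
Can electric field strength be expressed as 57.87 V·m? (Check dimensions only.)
No

electric field strength has SI base units: kg * m / (A * s^3)
V·m does NOT reduce to kg * m / (A * s^3); a valid unit for electric field strength would be e.g. V/m.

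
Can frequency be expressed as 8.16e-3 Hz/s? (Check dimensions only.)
No

frequency has SI base units: 1 / s
Hz/s does NOT reduce to 1 / s; a valid unit for frequency would be e.g. Hz.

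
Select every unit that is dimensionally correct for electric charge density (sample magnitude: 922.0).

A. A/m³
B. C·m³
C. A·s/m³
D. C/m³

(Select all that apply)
C, D

electric charge density has SI base units: A * s / m^3

Checking each option against A * s / m^3:
  A. A/m³: ✗ does not match
  B. C·m³: ✗ does not match
  C. A·s/m³: ✓ matches
  D. C/m³: ✓ matches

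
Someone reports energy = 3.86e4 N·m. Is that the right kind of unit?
Yes

energy has SI base units: kg * m^2 / s^2
N·m reduces to the same SI base units, so it is a valid unit for energy.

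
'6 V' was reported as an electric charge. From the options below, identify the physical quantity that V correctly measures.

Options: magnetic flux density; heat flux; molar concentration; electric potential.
electric potential

electric charge should have units dimensionally equivalent to A * s (e.g. C).
The given unit 'V' reduces to kg * m^2 / (A * s^3). Of the listed options, that is the dimensionality of electric potential.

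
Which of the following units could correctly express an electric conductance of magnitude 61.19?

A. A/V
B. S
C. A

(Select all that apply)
A, B

electric conductance has SI base units: A^2 * s^3 / (kg * m^2)

Checking each option against A^2 * s^3 / (kg * m^2):
  A. A/V: ✓ matches
  B. S: ✓ matches
  C. A: ✗ does not match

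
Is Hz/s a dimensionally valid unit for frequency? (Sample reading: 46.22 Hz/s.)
No

frequency has SI base units: 1 / s
Hz/s does NOT reduce to 1 / s; a valid unit for frequency would be e.g. Hz.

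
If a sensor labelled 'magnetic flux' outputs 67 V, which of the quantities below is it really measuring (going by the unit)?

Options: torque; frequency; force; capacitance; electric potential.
electric potential

magnetic flux should have units dimensionally equivalent to kg * m^2 / (A * s^2) (e.g. Wb).
The given unit 'V' reduces to kg * m^2 / (A * s^3). Of the listed options, that is the dimensionality of electric potential.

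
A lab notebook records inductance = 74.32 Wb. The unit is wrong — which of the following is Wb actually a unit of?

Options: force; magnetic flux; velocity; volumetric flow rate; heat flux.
magnetic flux

inductance should have units dimensionally equivalent to kg * m^2 / (A^2 * s^2) (e.g. H).
The given unit 'Wb' reduces to kg * m^2 / (A * s^2). Of the listed options, that is the dimensionality of magnetic flux.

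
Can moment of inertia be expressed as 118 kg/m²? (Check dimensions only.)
No

moment of inertia has SI base units: kg * m^2
kg/m² does NOT reduce to kg * m^2; a valid unit for moment of inertia would be e.g. kg·m².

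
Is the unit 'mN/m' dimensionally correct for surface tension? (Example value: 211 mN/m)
Yes

surface tension has SI base units: kg / s^2
mN/m reduces to the same SI base units, so it is a valid unit for surface tension.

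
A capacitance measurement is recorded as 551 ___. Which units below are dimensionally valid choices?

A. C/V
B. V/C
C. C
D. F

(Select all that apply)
A, D

capacitance has SI base units: A^2 * s^4 / (kg * m^2)

Checking each option against A^2 * s^4 / (kg * m^2):
  A. C/V: ✓ matches
  B. V/C: ✗ does not match
  C. C: ✗ does not match
  D. F: ✓ matches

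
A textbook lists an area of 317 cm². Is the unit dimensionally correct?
Yes

area has SI base units: m^2
cm² reduces to the same SI base units, so it is a valid unit for area.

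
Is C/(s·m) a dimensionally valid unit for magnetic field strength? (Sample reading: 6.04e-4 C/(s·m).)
Yes

magnetic field strength has SI base units: A / m
C/(s·m) reduces to the same SI base units, so it is a valid unit for magnetic field strength.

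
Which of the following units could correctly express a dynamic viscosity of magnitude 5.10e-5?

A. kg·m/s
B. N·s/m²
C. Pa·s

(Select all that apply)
B, C

dynamic viscosity has SI base units: kg / (m * s)

Checking each option against kg / (m * s):
  A. kg·m/s: ✗ does not match
  B. N·s/m²: ✓ matches
  C. Pa·s: ✓ matches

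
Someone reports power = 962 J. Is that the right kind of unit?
No

power has SI base units: kg * m^2 / s^3
J does NOT reduce to kg * m^2 / s^3; a valid unit for power would be e.g. W.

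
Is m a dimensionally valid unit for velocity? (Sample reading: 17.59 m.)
No

velocity has SI base units: m / s
m does NOT reduce to m / s; a valid unit for velocity would be e.g. m/s.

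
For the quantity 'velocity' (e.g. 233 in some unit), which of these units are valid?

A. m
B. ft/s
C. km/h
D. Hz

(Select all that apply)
B, C

velocity has SI base units: m / s

Checking each option against m / s:
  A. m: ✗ does not match
  B. ft/s: ✓ matches
  C. km/h: ✓ matches
  D. Hz: ✗ does not match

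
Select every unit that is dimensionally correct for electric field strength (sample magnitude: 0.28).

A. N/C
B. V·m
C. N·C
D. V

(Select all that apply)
A

electric field strength has SI base units: kg * m / (A * s^3)

Checking each option against kg * m / (A * s^3):
  A. N/C: ✓ matches
  B. V·m: ✗ does not match
  C. N·C: ✗ does not match
  D. V: ✗ does not match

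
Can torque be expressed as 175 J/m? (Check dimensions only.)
No

torque has SI base units: kg * m^2 / s^2
J/m does NOT reduce to kg * m^2 / s^2; a valid unit for torque would be e.g. N·m.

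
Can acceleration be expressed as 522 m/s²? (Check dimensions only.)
Yes

acceleration has SI base units: m / s^2
m/s² reduces to the same SI base units, so it is a valid unit for acceleration.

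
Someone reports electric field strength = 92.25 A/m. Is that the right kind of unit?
No

electric field strength has SI base units: kg * m / (A * s^3)
A/m does NOT reduce to kg * m / (A * s^3); a valid unit for electric field strength would be e.g. V/m.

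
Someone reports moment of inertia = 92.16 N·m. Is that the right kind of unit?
No

moment of inertia has SI base units: kg * m^2
N·m does NOT reduce to kg * m^2; a valid unit for moment of inertia would be e.g. kg·m².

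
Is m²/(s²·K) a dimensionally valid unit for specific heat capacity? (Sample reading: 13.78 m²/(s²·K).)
Yes

specific heat capacity has SI base units: m^2 / (s^2 * K)
m²/(s²·K) reduces to the same SI base units, so it is a valid unit for specific heat capacity.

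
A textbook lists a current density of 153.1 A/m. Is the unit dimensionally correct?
No

current density has SI base units: A / m^2
A/m does NOT reduce to A / m^2; a valid unit for current density would be e.g. A/m².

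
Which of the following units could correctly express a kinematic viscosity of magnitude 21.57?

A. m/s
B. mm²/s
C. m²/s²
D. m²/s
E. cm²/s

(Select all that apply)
B, D, E

kinematic viscosity has SI base units: m^2 / s

Checking each option against m^2 / s:
  A. m/s: ✗ does not match
  B. mm²/s: ✓ matches
  C. m²/s²: ✗ does not match
  D. m²/s: ✓ matches
  E. cm²/s: ✓ matches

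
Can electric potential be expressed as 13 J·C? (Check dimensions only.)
No

electric potential has SI base units: kg * m^2 / (A * s^3)
J·C does NOT reduce to kg * m^2 / (A * s^3); a valid unit for electric potential would be e.g. V.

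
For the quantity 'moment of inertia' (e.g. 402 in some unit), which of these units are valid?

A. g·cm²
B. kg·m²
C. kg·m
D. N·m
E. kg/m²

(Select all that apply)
A, B

moment of inertia has SI base units: kg * m^2

Checking each option against kg * m^2:
  A. g·cm²: ✓ matches
  B. kg·m²: ✓ matches
  C. kg·m: ✗ does not match
  D. N·m: ✗ does not match
  E. kg/m²: ✗ does not match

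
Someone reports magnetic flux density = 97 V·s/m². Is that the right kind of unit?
Yes

magnetic flux density has SI base units: kg / (A * s^2)
V·s/m² reduces to the same SI base units, so it is a valid unit for magnetic flux density.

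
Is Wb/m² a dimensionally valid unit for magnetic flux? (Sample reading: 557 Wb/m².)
No

magnetic flux has SI base units: kg * m^2 / (A * s^2)
Wb/m² does NOT reduce to kg * m^2 / (A * s^2); a valid unit for magnetic flux would be e.g. Wb.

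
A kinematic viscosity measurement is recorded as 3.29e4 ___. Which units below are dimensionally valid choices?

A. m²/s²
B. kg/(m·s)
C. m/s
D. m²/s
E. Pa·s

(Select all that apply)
D

kinematic viscosity has SI base units: m^2 / s

Checking each option against m^2 / s:
  A. m²/s²: ✗ does not match
  B. kg/(m·s): ✗ does not match
  C. m/s: ✗ does not match
  D. m²/s: ✓ matches
  E. Pa·s: ✗ does not match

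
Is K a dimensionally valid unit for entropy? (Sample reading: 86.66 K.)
No

entropy has SI base units: kg * m^2 / (s^2 * K)
K does NOT reduce to kg * m^2 / (s^2 * K); a valid unit for entropy would be e.g. J/K.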